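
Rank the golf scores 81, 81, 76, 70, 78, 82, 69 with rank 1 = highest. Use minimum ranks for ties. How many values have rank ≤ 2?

Sorted (descending): 82, 81, 81, 78, 76, 70, 69
The 2 values of 81 occupy positions 2–3 → each gets rank 2.
Ranks ≤ 2: {1, 2, 2} → 3 values.

3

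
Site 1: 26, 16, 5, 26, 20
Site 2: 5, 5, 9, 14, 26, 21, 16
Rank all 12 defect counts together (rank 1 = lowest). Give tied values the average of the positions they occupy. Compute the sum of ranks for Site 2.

Sorted (ascending): 5, 5, 5, 9, 14, 16, 16, 20, 21, 26, 26, 26
The 3 values of 5 occupy positions 1–3 → average rank 2.
The 2 values of 16 occupy positions 6–7 → average rank (6+7)/2 = 6.5.
The 3 values of 26 occupy positions 10–12 → average rank 11.
Site 2 values → pooled ranks: 5→2, 5→2, 9→4, 14→5, 26→11, 21→9, 16→6.5
Rank sum = 2 + 2 + 4 + 5 + 11 + 9 + 6.5 = 39.5

39.5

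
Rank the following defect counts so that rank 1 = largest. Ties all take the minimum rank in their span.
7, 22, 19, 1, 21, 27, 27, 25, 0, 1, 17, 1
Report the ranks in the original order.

8, 4, 6, 9, 5, 1, 1, 3, 12, 9, 7, 9

Sorted (descending): 27, 27, 25, 22, 21, 19, 17, 7, 1, 1, 1, 0
The 2 values of 27 occupy positions 1–2 → each gets rank 1.
The 3 values of 1 occupy positions 9–11 → each gets rank 9.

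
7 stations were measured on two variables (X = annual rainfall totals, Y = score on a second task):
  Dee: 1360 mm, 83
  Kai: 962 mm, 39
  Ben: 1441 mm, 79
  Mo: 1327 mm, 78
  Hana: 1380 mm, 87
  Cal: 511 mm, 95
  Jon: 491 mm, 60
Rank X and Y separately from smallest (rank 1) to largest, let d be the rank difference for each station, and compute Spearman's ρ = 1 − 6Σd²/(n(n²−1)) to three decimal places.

Ranks of variable 1: 5, 3, 7, 4, 6, 2, 1
Ranks of variable 2: 5, 1, 4, 3, 6, 7, 2
d = r₁ − r₂: 0, 2, 3, 1, 0, -5, -1
d²: 0, 4, 9, 1, 0, 25, 1; Σd² = 40
ρ = 1 − 6·40/(7·48) = 1 − 240/336 = 0.286

0.286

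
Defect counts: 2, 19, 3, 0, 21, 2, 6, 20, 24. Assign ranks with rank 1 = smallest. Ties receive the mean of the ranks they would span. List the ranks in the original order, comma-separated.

2.5, 6, 4, 1, 8, 2.5, 5, 7, 9

Sorted (ascending): 0, 2, 2, 3, 6, 19, 20, 21, 24
The 2 values of 2 occupy positions 2–3 → average rank (2+3)/2 = 2.5.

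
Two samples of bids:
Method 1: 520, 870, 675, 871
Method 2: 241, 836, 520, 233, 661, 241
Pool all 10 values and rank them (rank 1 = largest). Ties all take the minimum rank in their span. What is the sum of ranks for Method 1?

13

Sorted (descending): 871, 870, 836, 675, 661, 520, 520, 241, 241, 233
The 2 values of 520 occupy positions 6–7 → each gets rank 6.
The 2 values of 241 occupy positions 8–9 → each gets rank 8.
Method 1 values → pooled ranks: 520→6, 870→2, 675→4, 871→1
Rank sum = 6 + 2 + 4 + 1 = 13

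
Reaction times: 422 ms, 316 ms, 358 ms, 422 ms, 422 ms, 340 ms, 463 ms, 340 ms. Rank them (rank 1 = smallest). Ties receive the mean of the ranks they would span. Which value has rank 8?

463

Sorted (ascending): 316, 340, 340, 358, 422, 422, 422, 463
The 2 values of 340 occupy positions 2–3 → average rank (2+3)/2 = 2.5.
The 3 values of 422 occupy positions 5–7 → average rank 6.
Rank 8 → value 463.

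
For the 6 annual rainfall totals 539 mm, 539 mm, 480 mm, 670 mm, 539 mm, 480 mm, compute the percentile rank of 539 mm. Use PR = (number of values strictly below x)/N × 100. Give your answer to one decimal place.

33.3

N = 6.
Strictly below 539: 2. Equal to 539: 3.
PR = 2/6 × 100 = 33.3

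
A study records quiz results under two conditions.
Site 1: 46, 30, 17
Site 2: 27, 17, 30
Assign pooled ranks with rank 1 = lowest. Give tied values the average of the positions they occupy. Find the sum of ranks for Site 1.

Sorted (ascending): 17, 17, 27, 30, 30, 46
The 2 values of 17 occupy positions 1–2 → average rank (1+2)/2 = 1.5.
The 2 values of 30 occupy positions 4–5 → average rank (4+5)/2 = 4.5.
Site 1 values → pooled ranks: 46→6, 30→4.5, 17→1.5
Rank sum = 6 + 4.5 + 1.5 = 12

12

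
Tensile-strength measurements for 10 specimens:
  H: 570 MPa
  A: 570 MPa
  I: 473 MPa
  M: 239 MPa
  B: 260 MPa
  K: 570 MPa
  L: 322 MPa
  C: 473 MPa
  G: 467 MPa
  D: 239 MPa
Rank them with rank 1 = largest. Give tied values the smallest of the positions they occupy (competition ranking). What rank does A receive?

Sorted (descending): 570, 570, 570, 473, 473, 467, 322, 260, 239, 239
The 3 values of 570 occupy positions 1–3 → each gets rank 1.
The 2 values of 473 occupy positions 4–5 → each gets rank 4.
The 2 values of 239 occupy positions 9–10 → each gets rank 9.
A has value 570 MPa → rank 1.

1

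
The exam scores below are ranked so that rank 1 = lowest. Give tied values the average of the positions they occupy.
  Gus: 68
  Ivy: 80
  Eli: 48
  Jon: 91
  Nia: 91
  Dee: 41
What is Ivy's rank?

Sorted (ascending): 41, 48, 68, 80, 91, 91
The 2 values of 91 occupy positions 5–6 → average rank (5+6)/2 = 5.5.
Ivy has value 80 → rank 4.

4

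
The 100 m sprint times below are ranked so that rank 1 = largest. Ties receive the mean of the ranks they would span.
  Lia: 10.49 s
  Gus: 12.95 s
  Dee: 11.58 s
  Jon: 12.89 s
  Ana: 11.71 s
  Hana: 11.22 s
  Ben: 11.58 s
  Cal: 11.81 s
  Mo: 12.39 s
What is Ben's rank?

Sorted (descending): 12.95, 12.89, 12.39, 11.81, 11.71, 11.58, 11.58, 11.22, 10.49
The 2 values of 11.58 occupy positions 6–7 → average rank (6+7)/2 = 6.5.
Ben has value 11.58 s → rank 6.5.

6.5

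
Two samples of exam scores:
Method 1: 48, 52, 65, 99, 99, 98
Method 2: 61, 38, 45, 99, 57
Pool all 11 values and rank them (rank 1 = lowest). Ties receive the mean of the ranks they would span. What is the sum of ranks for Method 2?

24

Sorted (ascending): 38, 45, 48, 52, 57, 61, 65, 98, 99, 99, 99
The 3 values of 99 occupy positions 9–11 → average rank 10.
Method 2 values → pooled ranks: 61→6, 38→1, 45→2, 99→10, 57→5
Rank sum = 6 + 1 + 2 + 10 + 5 = 24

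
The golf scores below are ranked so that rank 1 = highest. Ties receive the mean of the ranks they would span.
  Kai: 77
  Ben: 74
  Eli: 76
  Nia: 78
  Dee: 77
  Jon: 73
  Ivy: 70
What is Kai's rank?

2.5

Sorted (descending): 78, 77, 77, 76, 74, 73, 70
The 2 values of 77 occupy positions 2–3 → average rank (2+3)/2 = 2.5.
Kai has value 77 → rank 2.5.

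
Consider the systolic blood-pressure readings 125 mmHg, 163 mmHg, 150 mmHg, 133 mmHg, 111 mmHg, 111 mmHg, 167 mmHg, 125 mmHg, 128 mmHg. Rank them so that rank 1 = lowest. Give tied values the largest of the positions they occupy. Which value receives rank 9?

167

Sorted (ascending): 111, 111, 125, 125, 128, 133, 150, 163, 167
The 2 values of 111 occupy positions 1–2 → each gets rank 2.
The 2 values of 125 occupy positions 3–4 → each gets rank 4.
Rank 9 → value 167.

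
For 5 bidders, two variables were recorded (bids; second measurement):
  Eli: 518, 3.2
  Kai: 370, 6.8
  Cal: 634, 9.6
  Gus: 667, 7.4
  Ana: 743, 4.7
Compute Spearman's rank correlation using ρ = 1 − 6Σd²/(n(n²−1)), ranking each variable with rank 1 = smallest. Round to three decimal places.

0.100

Ranks of variable 1: 2, 1, 3, 4, 5
Ranks of variable 2: 1, 3, 5, 4, 2
d = r₁ − r₂: 1, -2, -2, 0, 3
d²: 1, 4, 4, 0, 9; Σd² = 18
ρ = 1 − 6·18/(5·24) = 1 − 108/120 = 0.100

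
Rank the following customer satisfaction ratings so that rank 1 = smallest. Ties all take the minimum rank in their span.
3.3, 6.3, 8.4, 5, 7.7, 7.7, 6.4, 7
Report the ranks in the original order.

Sorted (ascending): 3.3, 5, 6.3, 6.4, 7, 7.7, 7.7, 8.4
The 2 values of 7.7 occupy positions 6–7 → each gets rank 6.

1, 3, 8, 2, 6, 6, 4, 5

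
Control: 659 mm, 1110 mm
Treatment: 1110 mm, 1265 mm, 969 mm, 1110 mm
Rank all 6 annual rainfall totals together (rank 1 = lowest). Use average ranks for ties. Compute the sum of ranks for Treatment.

Sorted (ascending): 659, 969, 1110, 1110, 1110, 1265
The 3 values of 1110 occupy positions 3–5 → average rank 4.
Treatment values → pooled ranks: 1110→4, 1265→6, 969→2, 1110→4
Rank sum = 4 + 6 + 2 + 4 = 16

16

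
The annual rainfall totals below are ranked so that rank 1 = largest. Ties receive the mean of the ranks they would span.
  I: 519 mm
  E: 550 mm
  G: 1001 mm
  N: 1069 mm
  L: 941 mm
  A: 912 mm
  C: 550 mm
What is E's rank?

Sorted (descending): 1069, 1001, 941, 912, 550, 550, 519
The 2 values of 550 occupy positions 5–6 → average rank (5+6)/2 = 5.5.
E has value 550 mm → rank 5.5.

5.5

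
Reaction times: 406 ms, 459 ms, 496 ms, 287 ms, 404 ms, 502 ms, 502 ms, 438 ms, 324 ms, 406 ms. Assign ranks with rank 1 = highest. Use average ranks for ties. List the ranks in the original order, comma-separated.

6.5, 4, 3, 10, 8, 1.5, 1.5, 5, 9, 6.5

Sorted (descending): 502, 502, 496, 459, 438, 406, 406, 404, 324, 287
The 2 values of 502 occupy positions 1–2 → average rank (1+2)/2 = 1.5.
The 2 values of 406 occupy positions 6–7 → average rank (6+7)/2 = 6.5.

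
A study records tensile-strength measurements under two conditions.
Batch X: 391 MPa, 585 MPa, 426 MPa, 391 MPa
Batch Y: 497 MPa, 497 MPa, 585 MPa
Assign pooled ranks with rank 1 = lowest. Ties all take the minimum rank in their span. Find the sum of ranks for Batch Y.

Sorted (ascending): 391, 391, 426, 497, 497, 585, 585
The 2 values of 391 occupy positions 1–2 → each gets rank 1.
The 2 values of 497 occupy positions 4–5 → each gets rank 4.
The 2 values of 585 occupy positions 6–7 → each gets rank 6.
Batch Y values → pooled ranks: 497→4, 497→4, 585→6
Rank sum = 4 + 4 + 6 = 14

14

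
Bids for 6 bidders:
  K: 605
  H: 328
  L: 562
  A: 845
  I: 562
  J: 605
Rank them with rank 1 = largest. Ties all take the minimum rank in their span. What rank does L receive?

Sorted (descending): 845, 605, 605, 562, 562, 328
The 2 values of 605 occupy positions 2–3 → each gets rank 2.
The 2 values of 562 occupy positions 4–5 → each gets rank 4.
L has value 562 → rank 4.

4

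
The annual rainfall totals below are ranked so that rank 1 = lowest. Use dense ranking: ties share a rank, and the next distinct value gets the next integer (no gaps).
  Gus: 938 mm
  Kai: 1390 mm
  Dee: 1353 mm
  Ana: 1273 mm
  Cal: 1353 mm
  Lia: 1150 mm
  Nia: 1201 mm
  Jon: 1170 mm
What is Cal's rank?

6

Sorted (ascending): 938, 1150, 1170, 1201, 1273, 1353, 1353, 1390
The 2 values of 1353 share dense rank 6.
Remaining distinct values take the next consecutive integers.
Cal has value 1353 mm → rank 6.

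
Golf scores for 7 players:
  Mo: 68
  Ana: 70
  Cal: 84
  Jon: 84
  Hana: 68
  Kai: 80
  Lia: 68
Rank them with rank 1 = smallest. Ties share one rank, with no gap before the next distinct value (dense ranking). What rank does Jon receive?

4

Sorted (ascending): 68, 68, 68, 70, 80, 84, 84
The 3 values of 68 share dense rank 1.
The 2 values of 84 share dense rank 4.
Remaining distinct values take the next consecutive integers.
Jon has value 84 → rank 4.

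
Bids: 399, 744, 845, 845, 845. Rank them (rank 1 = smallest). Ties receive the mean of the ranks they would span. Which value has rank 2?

Sorted (ascending): 399, 744, 845, 845, 845
The 3 values of 845 occupy positions 3–5 → average rank 4.
Rank 2 → value 744.

744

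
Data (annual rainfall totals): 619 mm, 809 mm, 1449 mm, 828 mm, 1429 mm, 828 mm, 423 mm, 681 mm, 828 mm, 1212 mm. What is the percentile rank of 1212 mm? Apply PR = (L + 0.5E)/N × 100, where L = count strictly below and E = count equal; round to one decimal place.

N = 10.
Strictly below 1212: 7. Equal to 1212: 1.
PR = (7 + 0.5·1)/10 × 100 = 75.0

75.0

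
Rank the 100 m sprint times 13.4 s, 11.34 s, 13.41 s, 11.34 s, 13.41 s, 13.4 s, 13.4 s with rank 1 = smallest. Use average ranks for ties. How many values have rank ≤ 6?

5

Sorted (ascending): 11.34, 11.34, 13.4, 13.4, 13.4, 13.41, 13.41
The 2 values of 11.34 occupy positions 1–2 → average rank (1+2)/2 = 1.5.
The 3 values of 13.4 occupy positions 3–5 → average rank 4.
The 2 values of 13.41 occupy positions 6–7 → average rank (6+7)/2 = 6.5.
Ranks ≤ 6: {1.5, 1.5, 4, 4, 4} → 5 values.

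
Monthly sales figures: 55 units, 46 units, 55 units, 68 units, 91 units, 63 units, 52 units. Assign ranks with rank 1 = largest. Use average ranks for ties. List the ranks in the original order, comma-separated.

4.5, 7, 4.5, 2, 1, 3, 6

Sorted (descending): 91, 68, 63, 55, 55, 52, 46
The 2 values of 55 occupy positions 4–5 → average rank (4+5)/2 = 4.5.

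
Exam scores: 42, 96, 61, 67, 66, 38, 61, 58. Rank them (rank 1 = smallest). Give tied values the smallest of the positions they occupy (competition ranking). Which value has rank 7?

67

Sorted (ascending): 38, 42, 58, 61, 61, 66, 67, 96
The 2 values of 61 occupy positions 4–5 → each gets rank 4.
Rank 7 → value 67.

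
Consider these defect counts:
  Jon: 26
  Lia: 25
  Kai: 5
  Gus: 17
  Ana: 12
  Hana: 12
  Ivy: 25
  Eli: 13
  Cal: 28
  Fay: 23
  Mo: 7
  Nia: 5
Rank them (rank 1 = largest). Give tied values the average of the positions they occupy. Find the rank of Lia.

Sorted (descending): 28, 26, 25, 25, 23, 17, 13, 12, 12, 7, 5, 5
The 2 values of 25 occupy positions 3–4 → average rank (3+4)/2 = 3.5.
The 2 values of 12 occupy positions 8–9 → average rank (8+9)/2 = 8.5.
The 2 values of 5 occupy positions 11–12 → average rank (11+12)/2 = 11.5.
Lia has value 25 → rank 3.5.

3.5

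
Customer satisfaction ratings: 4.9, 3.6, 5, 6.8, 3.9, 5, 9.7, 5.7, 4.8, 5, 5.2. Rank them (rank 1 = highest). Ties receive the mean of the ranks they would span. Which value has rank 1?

9.7

Sorted (descending): 9.7, 6.8, 5.7, 5.2, 5, 5, 5, 4.9, 4.8, 3.9, 3.6
The 3 values of 5 occupy positions 5–7 → average rank 6.
Rank 1 → value 9.7.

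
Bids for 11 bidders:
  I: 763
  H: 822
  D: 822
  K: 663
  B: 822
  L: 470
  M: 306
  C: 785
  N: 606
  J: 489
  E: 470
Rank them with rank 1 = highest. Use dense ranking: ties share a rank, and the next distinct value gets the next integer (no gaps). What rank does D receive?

Sorted (descending): 822, 822, 822, 785, 763, 663, 606, 489, 470, 470, 306
The 3 values of 822 share dense rank 1.
The 2 values of 470 share dense rank 7.
Remaining distinct values take the next consecutive integers.
D has value 822 → rank 1.

1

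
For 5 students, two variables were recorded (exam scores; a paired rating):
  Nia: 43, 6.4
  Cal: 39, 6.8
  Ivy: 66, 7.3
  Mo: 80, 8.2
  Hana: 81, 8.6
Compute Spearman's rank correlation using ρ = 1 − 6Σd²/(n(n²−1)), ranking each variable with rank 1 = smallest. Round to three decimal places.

Ranks of variable 1: 2, 1, 3, 4, 5
Ranks of variable 2: 1, 2, 3, 4, 5
d = r₁ − r₂: 1, -1, 0, 0, 0
d²: 1, 1, 0, 0, 0; Σd² = 2
ρ = 1 − 6·2/(5·24) = 1 − 12/120 = 0.900

0.900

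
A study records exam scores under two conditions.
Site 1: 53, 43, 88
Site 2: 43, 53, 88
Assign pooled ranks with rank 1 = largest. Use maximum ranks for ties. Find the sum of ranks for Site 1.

12

Sorted (descending): 88, 88, 53, 53, 43, 43
The 2 values of 88 occupy positions 1–2 → each gets rank 2.
The 2 values of 53 occupy positions 3–4 → each gets rank 4.
The 2 values of 43 occupy positions 5–6 → each gets rank 6.
Site 1 values → pooled ranks: 53→4, 43→6, 88→2
Rank sum = 4 + 6 + 2 = 12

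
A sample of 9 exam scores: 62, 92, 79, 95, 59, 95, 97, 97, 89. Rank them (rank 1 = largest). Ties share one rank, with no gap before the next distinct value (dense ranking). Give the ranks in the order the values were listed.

6, 3, 5, 2, 7, 2, 1, 1, 4

Sorted (descending): 97, 97, 95, 95, 92, 89, 79, 62, 59
The 2 values of 97 share dense rank 1.
The 2 values of 95 share dense rank 2.
Remaining distinct values take the next consecutive integers.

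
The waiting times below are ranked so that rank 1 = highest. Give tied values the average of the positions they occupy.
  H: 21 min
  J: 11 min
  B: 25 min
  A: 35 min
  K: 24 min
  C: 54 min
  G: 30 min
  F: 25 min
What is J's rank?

Sorted (descending): 54, 35, 30, 25, 25, 24, 21, 11
The 2 values of 25 occupy positions 4–5 → average rank (4+5)/2 = 4.5.
J has value 11 min → rank 8.

8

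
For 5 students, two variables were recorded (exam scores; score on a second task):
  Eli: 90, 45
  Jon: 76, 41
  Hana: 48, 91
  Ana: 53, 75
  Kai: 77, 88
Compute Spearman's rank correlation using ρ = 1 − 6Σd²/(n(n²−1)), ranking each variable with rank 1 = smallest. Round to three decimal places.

Ranks of variable 1: 5, 3, 1, 2, 4
Ranks of variable 2: 2, 1, 5, 3, 4
d = r₁ − r₂: 3, 2, -4, -1, 0
d²: 9, 4, 16, 1, 0; Σd² = 30
ρ = 1 − 6·30/(5·24) = 1 − 180/120 = -0.500

-0.500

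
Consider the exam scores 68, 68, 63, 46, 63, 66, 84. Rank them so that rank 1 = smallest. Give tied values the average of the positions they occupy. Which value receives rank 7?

84

Sorted (ascending): 46, 63, 63, 66, 68, 68, 84
The 2 values of 63 occupy positions 2–3 → average rank (2+3)/2 = 2.5.
The 2 values of 68 occupy positions 5–6 → average rank (5+6)/2 = 5.5.
Rank 7 → value 84.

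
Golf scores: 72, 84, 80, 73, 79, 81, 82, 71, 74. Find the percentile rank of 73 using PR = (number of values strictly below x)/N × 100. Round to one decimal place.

N = 9.
Strictly below 73: 2. Equal to 73: 1.
PR = 2/9 × 100 = 22.2

22.2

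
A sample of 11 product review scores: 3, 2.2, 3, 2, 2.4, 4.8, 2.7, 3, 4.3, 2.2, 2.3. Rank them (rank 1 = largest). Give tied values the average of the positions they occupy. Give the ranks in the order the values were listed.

4, 9.5, 4, 11, 7, 1, 6, 4, 2, 9.5, 8

Sorted (descending): 4.8, 4.3, 3, 3, 3, 2.7, 2.4, 2.3, 2.2, 2.2, 2
The 3 values of 3 occupy positions 3–5 → average rank 4.
The 2 values of 2.2 occupy positions 9–10 → average rank (9+10)/2 = 9.5.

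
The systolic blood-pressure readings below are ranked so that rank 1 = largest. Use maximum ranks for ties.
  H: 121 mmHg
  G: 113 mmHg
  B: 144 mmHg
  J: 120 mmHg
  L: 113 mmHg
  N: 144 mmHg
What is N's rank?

Sorted (descending): 144, 144, 121, 120, 113, 113
The 2 values of 144 occupy positions 1–2 → each gets rank 2.
The 2 values of 113 occupy positions 5–6 → each gets rank 6.
N has value 144 mmHg → rank 2.

2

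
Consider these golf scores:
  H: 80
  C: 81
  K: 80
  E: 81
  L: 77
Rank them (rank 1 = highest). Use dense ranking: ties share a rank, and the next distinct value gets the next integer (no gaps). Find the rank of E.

Sorted (descending): 81, 81, 80, 80, 77
The 2 values of 81 share dense rank 1.
The 2 values of 80 share dense rank 2.
Remaining distinct values take the next consecutive integers.
E has value 81 → rank 1.

1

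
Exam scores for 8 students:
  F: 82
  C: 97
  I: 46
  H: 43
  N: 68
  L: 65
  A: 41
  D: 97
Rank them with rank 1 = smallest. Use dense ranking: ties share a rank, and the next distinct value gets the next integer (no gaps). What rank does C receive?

Sorted (ascending): 41, 43, 46, 65, 68, 82, 97, 97
The 2 values of 97 share dense rank 7.
Remaining distinct values take the next consecutive integers.
C has value 97 → rank 7.

7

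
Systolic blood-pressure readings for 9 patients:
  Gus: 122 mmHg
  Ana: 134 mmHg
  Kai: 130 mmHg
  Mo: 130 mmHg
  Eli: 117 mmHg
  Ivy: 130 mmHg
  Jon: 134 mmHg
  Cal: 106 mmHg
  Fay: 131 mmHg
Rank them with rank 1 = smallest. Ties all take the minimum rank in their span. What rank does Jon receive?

Sorted (ascending): 106, 117, 122, 130, 130, 130, 131, 134, 134
The 3 values of 130 occupy positions 4–6 → each gets rank 4.
The 2 values of 134 occupy positions 8–9 → each gets rank 8.
Jon has value 134 mmHg → rank 8.

8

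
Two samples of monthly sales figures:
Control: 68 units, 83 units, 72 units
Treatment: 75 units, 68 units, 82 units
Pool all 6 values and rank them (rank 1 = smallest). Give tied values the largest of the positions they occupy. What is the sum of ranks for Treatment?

11

Sorted (ascending): 68, 68, 72, 75, 82, 83
The 2 values of 68 occupy positions 1–2 → each gets rank 2.
Treatment values → pooled ranks: 75→4, 68→2, 82→5
Rank sum = 4 + 2 + 5 = 11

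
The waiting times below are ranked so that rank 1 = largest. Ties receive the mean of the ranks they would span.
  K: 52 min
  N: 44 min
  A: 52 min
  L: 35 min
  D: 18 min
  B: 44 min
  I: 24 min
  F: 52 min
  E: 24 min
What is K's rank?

2

Sorted (descending): 52, 52, 52, 44, 44, 35, 24, 24, 18
The 3 values of 52 occupy positions 1–3 → average rank 2.
The 2 values of 44 occupy positions 4–5 → average rank (4+5)/2 = 4.5.
The 2 values of 24 occupy positions 7–8 → average rank (7+8)/2 = 7.5.
K has value 52 min → rank 2.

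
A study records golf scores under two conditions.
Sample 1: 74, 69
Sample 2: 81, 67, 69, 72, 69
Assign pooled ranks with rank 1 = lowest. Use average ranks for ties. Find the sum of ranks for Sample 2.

19

Sorted (ascending): 67, 69, 69, 69, 72, 74, 81
The 3 values of 69 occupy positions 2–4 → average rank 3.
Sample 2 values → pooled ranks: 81→7, 67→1, 69→3, 72→5, 69→3
Rank sum = 7 + 1 + 3 + 5 + 3 = 19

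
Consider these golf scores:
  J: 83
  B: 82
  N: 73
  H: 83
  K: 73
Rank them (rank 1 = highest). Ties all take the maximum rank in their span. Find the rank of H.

Sorted (descending): 83, 83, 82, 73, 73
The 2 values of 83 occupy positions 1–2 → each gets rank 2.
The 2 values of 73 occupy positions 4–5 → each gets rank 5.
H has value 83 → rank 2.

2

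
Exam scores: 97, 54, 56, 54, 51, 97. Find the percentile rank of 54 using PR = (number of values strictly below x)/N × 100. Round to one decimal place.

N = 6.
Strictly below 54: 1. Equal to 54: 2.
PR = 1/6 × 100 = 16.7

16.7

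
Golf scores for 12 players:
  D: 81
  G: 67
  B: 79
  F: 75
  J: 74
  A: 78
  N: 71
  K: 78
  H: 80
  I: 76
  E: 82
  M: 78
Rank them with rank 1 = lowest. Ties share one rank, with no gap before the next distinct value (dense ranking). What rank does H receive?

8

Sorted (ascending): 67, 71, 74, 75, 76, 78, 78, 78, 79, 80, 81, 82
The 3 values of 78 share dense rank 6.
Remaining distinct values take the next consecutive integers.
H has value 80 → rank 8.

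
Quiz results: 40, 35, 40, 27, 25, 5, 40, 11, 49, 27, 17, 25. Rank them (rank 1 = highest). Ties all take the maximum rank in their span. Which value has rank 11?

Sorted (descending): 49, 40, 40, 40, 35, 27, 27, 25, 25, 17, 11, 5
The 3 values of 40 occupy positions 2–4 → each gets rank 4.
The 2 values of 27 occupy positions 6–7 → each gets rank 7.
The 2 values of 25 occupy positions 8–9 → each gets rank 9.
Rank 11 → value 11.

11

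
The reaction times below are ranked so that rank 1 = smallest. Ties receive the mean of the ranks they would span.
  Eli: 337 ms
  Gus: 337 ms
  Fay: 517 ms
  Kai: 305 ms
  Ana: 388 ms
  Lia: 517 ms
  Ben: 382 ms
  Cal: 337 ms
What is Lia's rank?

7.5

Sorted (ascending): 305, 337, 337, 337, 382, 388, 517, 517
The 3 values of 337 occupy positions 2–4 → average rank 3.
The 2 values of 517 occupy positions 7–8 → average rank (7+8)/2 = 7.5.
Lia has value 517 ms → rank 7.5.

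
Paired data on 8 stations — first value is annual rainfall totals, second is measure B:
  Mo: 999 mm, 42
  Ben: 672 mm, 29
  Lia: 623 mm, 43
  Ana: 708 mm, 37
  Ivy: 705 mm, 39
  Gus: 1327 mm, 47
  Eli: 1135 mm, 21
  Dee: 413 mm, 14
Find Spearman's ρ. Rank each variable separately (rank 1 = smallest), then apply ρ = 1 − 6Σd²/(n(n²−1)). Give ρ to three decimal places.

Ranks of variable 1: 6, 3, 2, 5, 4, 8, 7, 1
Ranks of variable 2: 6, 3, 7, 4, 5, 8, 2, 1
d = r₁ − r₂: 0, 0, -5, 1, -1, 0, 5, 0
d²: 0, 0, 25, 1, 1, 0, 25, 0; Σd² = 52
ρ = 1 − 6·52/(8·63) = 1 − 312/504 = 0.381

0.381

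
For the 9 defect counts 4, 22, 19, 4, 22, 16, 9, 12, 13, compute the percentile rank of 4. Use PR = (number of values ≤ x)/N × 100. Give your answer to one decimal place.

22.2

N = 9.
Strictly below 4: 0. Equal to 4: 2.
PR = 2/9 × 100 = 22.2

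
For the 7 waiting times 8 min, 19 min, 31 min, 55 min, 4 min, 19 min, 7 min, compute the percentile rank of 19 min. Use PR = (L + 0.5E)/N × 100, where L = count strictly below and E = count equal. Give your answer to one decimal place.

57.1

N = 7.
Strictly below 19: 3. Equal to 19: 2.
PR = (3 + 0.5·2)/7 × 100 = 57.1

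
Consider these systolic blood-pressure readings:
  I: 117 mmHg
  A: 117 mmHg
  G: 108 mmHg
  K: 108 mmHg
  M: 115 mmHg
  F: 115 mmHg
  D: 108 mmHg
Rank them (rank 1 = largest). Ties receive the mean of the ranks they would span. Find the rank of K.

Sorted (descending): 117, 117, 115, 115, 108, 108, 108
The 2 values of 117 occupy positions 1–2 → average rank (1+2)/2 = 1.5.
The 2 values of 115 occupy positions 3–4 → average rank (3+4)/2 = 3.5.
The 3 values of 108 occupy positions 5–7 → average rank 6.
K has value 108 mmHg → rank 6.

6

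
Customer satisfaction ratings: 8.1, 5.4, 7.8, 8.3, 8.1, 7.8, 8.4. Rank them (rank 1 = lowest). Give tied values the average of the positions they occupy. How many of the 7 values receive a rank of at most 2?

Sorted (ascending): 5.4, 7.8, 7.8, 8.1, 8.1, 8.3, 8.4
The 2 values of 7.8 occupy positions 2–3 → average rank (2+3)/2 = 2.5.
The 2 values of 8.1 occupy positions 4–5 → average rank (4+5)/2 = 4.5.
Ranks ≤ 2: {1} → 1 value.

1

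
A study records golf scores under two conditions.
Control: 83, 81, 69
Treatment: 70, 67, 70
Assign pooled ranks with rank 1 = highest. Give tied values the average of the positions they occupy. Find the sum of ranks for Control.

Sorted (descending): 83, 81, 70, 70, 69, 67
The 2 values of 70 occupy positions 3–4 → average rank (3+4)/2 = 3.5.
Control values → pooled ranks: 83→1, 81→2, 69→5
Rank sum = 1 + 2 + 5 = 8

8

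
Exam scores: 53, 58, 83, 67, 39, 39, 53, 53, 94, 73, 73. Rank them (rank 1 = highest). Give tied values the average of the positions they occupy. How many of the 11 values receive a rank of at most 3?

Sorted (descending): 94, 83, 73, 73, 67, 58, 53, 53, 53, 39, 39
The 2 values of 73 occupy positions 3–4 → average rank (3+4)/2 = 3.5.
The 3 values of 53 occupy positions 7–9 → average rank 8.
The 2 values of 39 occupy positions 10–11 → average rank (10+11)/2 = 10.5.
Ranks ≤ 3: {1, 2} → 2 values.

2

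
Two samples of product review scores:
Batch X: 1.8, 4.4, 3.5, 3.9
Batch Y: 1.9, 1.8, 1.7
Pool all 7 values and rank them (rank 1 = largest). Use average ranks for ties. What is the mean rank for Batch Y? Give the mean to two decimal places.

Sorted (descending): 4.4, 3.9, 3.5, 1.9, 1.8, 1.8, 1.7
The 2 values of 1.8 occupy positions 5–6 → average rank (5+6)/2 = 5.5.
Batch Y values → pooled ranks: 1.9→4, 1.8→5.5, 1.7→7
Mean rank = (4 + 5.5 + 7) / 3 = 5.50

5.50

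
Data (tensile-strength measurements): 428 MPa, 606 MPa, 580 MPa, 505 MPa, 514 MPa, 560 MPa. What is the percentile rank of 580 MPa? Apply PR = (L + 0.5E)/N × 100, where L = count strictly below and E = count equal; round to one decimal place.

N = 6.
Strictly below 580: 4. Equal to 580: 1.
PR = (4 + 0.5·1)/6 × 100 = 75.0

75.0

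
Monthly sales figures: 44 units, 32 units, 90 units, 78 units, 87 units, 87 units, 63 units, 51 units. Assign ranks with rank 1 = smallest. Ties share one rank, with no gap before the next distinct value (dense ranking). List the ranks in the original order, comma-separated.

2, 1, 7, 5, 6, 6, 4, 3

Sorted (ascending): 32, 44, 51, 63, 78, 87, 87, 90
The 2 values of 87 share dense rank 6.
Remaining distinct values take the next consecutive integers.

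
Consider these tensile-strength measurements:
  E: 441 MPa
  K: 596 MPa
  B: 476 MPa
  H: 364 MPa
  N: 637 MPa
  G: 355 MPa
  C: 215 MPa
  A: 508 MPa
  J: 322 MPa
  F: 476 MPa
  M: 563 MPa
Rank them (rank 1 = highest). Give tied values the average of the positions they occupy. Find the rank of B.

5.5

Sorted (descending): 637, 596, 563, 508, 476, 476, 441, 364, 355, 322, 215
The 2 values of 476 occupy positions 5–6 → average rank (5+6)/2 = 5.5.
B has value 476 MPa → rank 5.5.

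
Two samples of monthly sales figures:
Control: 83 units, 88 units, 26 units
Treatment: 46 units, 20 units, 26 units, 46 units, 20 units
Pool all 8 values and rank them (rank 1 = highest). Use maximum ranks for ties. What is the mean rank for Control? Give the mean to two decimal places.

Sorted (descending): 88, 83, 46, 46, 26, 26, 20, 20
The 2 values of 46 occupy positions 3–4 → each gets rank 4.
The 2 values of 26 occupy positions 5–6 → each gets rank 6.
The 2 values of 20 occupy positions 7–8 → each gets rank 8.
Control values → pooled ranks: 83→2, 88→1, 26→6
Mean rank = (2 + 1 + 6) / 3 = 3.00

3.00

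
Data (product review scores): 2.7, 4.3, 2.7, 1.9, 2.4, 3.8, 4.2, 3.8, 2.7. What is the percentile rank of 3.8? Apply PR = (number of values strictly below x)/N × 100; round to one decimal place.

55.6

N = 9.
Strictly below 3.8: 5. Equal to 3.8: 2.
PR = 5/9 × 100 = 55.6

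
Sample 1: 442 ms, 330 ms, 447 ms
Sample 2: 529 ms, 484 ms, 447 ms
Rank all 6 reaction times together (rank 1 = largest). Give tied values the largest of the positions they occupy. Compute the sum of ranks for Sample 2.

7

Sorted (descending): 529, 484, 447, 447, 442, 330
The 2 values of 447 occupy positions 3–4 → each gets rank 4.
Sample 2 values → pooled ranks: 529→1, 484→2, 447→4
Rank sum = 1 + 2 + 4 = 7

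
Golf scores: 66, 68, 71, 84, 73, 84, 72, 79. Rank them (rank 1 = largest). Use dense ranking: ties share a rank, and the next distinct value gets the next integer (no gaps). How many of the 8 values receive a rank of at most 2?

Sorted (descending): 84, 84, 79, 73, 72, 71, 68, 66
The 2 values of 84 share dense rank 1.
Remaining distinct values take the next consecutive integers.
Ranks ≤ 2: {1, 1, 2} → 3 values.

3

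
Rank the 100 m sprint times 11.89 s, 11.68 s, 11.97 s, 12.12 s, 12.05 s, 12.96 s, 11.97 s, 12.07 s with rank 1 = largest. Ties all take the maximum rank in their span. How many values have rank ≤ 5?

4

Sorted (descending): 12.96, 12.12, 12.07, 12.05, 11.97, 11.97, 11.89, 11.68
The 2 values of 11.97 occupy positions 5–6 → each gets rank 6.
Ranks ≤ 5: {1, 2, 3, 4} → 4 values.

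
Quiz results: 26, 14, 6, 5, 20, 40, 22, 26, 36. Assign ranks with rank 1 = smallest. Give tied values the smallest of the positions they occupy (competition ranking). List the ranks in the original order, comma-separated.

6, 3, 2, 1, 4, 9, 5, 6, 8

Sorted (ascending): 5, 6, 14, 20, 22, 26, 26, 36, 40
The 2 values of 26 occupy positions 6–7 → each gets rank 6.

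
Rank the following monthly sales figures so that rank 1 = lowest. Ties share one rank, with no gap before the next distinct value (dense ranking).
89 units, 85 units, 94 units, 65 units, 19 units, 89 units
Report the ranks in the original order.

Sorted (ascending): 19, 65, 85, 89, 89, 94
The 2 values of 89 share dense rank 4.
Remaining distinct values take the next consecutive integers.

4, 3, 5, 2, 1, 4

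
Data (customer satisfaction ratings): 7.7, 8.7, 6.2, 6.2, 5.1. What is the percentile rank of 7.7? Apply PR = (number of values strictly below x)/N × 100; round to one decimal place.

N = 5.
Strictly below 7.7: 3. Equal to 7.7: 1.
PR = 3/5 × 100 = 60.0

60.0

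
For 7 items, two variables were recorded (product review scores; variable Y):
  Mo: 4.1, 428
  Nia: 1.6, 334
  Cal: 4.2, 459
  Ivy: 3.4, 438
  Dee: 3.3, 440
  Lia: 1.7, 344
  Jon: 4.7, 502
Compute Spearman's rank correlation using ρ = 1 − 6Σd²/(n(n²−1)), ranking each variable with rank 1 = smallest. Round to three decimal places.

Ranks of variable 1: 5, 1, 6, 4, 3, 2, 7
Ranks of variable 2: 3, 1, 6, 4, 5, 2, 7
d = r₁ − r₂: 2, 0, 0, 0, -2, 0, 0
d²: 4, 0, 0, 0, 4, 0, 0; Σd² = 8
ρ = 1 − 6·8/(7·48) = 1 − 48/336 = 0.857

0.857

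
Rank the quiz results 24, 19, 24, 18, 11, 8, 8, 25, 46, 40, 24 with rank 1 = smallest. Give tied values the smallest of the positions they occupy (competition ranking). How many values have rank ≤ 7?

8

Sorted (ascending): 8, 8, 11, 18, 19, 24, 24, 24, 25, 40, 46
The 2 values of 8 occupy positions 1–2 → each gets rank 1.
The 3 values of 24 occupy positions 6–8 → each gets rank 6.
Ranks ≤ 7: {1, 1, 3, 4, 5, 6, 6, 6} → 8 values.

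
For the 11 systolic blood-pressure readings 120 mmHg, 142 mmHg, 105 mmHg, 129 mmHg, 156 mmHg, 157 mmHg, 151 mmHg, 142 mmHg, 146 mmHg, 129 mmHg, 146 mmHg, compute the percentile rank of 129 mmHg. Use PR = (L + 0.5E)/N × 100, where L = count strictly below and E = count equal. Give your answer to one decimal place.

N = 11.
Strictly below 129: 2. Equal to 129: 2.
PR = (2 + 0.5·2)/11 × 100 = 27.3

27.3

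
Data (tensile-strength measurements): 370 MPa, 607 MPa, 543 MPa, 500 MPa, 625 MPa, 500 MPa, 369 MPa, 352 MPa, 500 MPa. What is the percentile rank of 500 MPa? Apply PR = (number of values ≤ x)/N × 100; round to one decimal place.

66.7

N = 9.
Strictly below 500: 3. Equal to 500: 3.
PR = 6/9 × 100 = 66.7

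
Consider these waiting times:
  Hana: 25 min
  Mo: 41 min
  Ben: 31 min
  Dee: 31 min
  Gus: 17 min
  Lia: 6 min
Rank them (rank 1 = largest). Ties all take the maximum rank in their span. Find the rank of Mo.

Sorted (descending): 41, 31, 31, 25, 17, 6
The 2 values of 31 occupy positions 2–3 → each gets rank 3.
Mo has value 41 min → rank 1.

1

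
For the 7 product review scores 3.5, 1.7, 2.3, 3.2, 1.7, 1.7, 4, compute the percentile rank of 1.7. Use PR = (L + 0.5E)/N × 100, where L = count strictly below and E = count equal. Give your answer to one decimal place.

N = 7.
Strictly below 1.7: 0. Equal to 1.7: 3.
PR = (0 + 0.5·3)/7 × 100 = 21.4

21.4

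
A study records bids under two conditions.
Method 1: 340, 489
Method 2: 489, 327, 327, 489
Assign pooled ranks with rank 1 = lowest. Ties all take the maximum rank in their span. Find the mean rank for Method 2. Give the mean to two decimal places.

4.00

Sorted (ascending): 327, 327, 340, 489, 489, 489
The 2 values of 327 occupy positions 1–2 → each gets rank 2.
The 3 values of 489 occupy positions 4–6 → each gets rank 6.
Method 2 values → pooled ranks: 489→6, 327→2, 327→2, 489→6
Mean rank = (6 + 2 + 2 + 6) / 4 = 4.00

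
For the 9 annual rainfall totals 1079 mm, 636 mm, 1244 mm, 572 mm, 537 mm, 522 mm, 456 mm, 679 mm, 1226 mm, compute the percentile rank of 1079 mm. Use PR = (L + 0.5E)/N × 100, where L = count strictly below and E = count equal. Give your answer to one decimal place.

N = 9.
Strictly below 1079: 6. Equal to 1079: 1.
PR = (6 + 0.5·1)/9 × 100 = 72.2

72.2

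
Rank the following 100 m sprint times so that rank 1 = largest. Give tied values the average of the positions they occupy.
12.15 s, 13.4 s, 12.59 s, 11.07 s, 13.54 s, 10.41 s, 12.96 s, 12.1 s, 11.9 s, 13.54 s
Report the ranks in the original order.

6, 3, 5, 9, 1.5, 10, 4, 7, 8, 1.5

Sorted (descending): 13.54, 13.54, 13.4, 12.96, 12.59, 12.15, 12.1, 11.9, 11.07, 10.41
The 2 values of 13.54 occupy positions 1–2 → average rank (1+2)/2 = 1.5.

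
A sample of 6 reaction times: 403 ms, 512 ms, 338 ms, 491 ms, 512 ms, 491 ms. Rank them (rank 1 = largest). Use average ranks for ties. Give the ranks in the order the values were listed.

Sorted (descending): 512, 512, 491, 491, 403, 338
The 2 values of 512 occupy positions 1–2 → average rank (1+2)/2 = 1.5.
The 2 values of 491 occupy positions 3–4 → average rank (3+4)/2 = 3.5.

5, 1.5, 6, 3.5, 1.5, 3.5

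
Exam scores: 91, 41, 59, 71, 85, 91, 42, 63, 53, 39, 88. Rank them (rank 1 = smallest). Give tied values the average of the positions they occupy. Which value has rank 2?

Sorted (ascending): 39, 41, 42, 53, 59, 63, 71, 85, 88, 91, 91
The 2 values of 91 occupy positions 10–11 → average rank (10+11)/2 = 10.5.
Rank 2 → value 41.

41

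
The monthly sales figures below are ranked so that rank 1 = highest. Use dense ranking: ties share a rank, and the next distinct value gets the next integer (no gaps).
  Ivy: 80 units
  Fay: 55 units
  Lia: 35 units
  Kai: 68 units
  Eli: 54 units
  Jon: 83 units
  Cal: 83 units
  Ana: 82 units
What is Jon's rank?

1

Sorted (descending): 83, 83, 82, 80, 68, 55, 54, 35
The 2 values of 83 share dense rank 1.
Remaining distinct values take the next consecutive integers.
Jon has value 83 units → rank 1.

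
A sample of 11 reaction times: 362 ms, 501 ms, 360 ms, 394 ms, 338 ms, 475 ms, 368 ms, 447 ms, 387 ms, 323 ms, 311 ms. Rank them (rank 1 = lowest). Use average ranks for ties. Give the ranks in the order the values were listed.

Sorted (ascending): 311, 323, 338, 360, 362, 368, 387, 394, 447, 475, 501
No ties — each value takes its position as its rank.

5, 11, 4, 8, 3, 10, 6, 9, 7, 2, 1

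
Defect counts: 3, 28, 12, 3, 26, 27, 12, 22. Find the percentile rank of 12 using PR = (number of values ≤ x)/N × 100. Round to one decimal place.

N = 8.
Strictly below 12: 2. Equal to 12: 2.
PR = 4/8 × 100 = 50.0

50.0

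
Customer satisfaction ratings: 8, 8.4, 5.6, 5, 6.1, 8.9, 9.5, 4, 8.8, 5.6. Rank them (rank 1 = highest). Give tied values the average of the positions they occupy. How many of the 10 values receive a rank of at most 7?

Sorted (descending): 9.5, 8.9, 8.8, 8.4, 8, 6.1, 5.6, 5.6, 5, 4
The 2 values of 5.6 occupy positions 7–8 → average rank (7+8)/2 = 7.5.
Ranks ≤ 7: {1, 2, 3, 4, 5, 6} → 6 values.

6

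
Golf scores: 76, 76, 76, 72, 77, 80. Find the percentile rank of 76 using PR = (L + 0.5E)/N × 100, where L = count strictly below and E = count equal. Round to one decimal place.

41.7

N = 6.
Strictly below 76: 1. Equal to 76: 3.
PR = (1 + 0.5·3)/6 × 100 = 41.7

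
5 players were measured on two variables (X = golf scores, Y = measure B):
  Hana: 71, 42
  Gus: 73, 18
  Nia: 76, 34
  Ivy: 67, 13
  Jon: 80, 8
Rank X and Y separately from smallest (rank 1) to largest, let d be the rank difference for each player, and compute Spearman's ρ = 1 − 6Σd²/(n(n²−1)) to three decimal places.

-0.300

Ranks of variable 1: 2, 3, 4, 1, 5
Ranks of variable 2: 5, 3, 4, 2, 1
d = r₁ − r₂: -3, 0, 0, -1, 4
d²: 9, 0, 0, 1, 16; Σd² = 26
ρ = 1 − 6·26/(5·24) = 1 − 156/120 = -0.300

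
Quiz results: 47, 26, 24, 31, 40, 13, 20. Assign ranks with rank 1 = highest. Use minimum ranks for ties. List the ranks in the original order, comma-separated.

Sorted (descending): 47, 40, 31, 26, 24, 20, 13
No ties — each value takes its position as its rank.

1, 4, 5, 3, 2, 7, 6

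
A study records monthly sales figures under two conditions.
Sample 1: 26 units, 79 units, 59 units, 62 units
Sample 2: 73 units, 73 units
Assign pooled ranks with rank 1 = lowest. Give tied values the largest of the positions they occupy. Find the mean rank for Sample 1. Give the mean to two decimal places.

Sorted (ascending): 26, 59, 62, 73, 73, 79
The 2 values of 73 occupy positions 4–5 → each gets rank 5.
Sample 1 values → pooled ranks: 26→1, 79→6, 59→2, 62→3
Mean rank = (1 + 6 + 2 + 3) / 4 = 3.00

3.00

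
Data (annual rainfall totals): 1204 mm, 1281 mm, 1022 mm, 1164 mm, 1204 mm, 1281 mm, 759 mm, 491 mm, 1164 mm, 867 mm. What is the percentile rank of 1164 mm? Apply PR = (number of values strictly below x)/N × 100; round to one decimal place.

40.0

N = 10.
Strictly below 1164: 4. Equal to 1164: 2.
PR = 4/10 × 100 = 40.0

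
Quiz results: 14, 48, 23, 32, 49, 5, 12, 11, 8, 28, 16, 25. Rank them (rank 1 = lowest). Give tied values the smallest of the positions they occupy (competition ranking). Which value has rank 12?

Sorted (ascending): 5, 8, 11, 12, 14, 16, 23, 25, 28, 32, 48, 49
No ties — each value takes its position as its rank.
Rank 12 → value 49.

49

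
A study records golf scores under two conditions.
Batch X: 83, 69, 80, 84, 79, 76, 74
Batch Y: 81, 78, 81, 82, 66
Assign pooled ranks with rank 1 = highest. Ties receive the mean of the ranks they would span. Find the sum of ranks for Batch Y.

Sorted (descending): 84, 83, 82, 81, 81, 80, 79, 78, 76, 74, 69, 66
The 2 values of 81 occupy positions 4–5 → average rank (4+5)/2 = 4.5.
Batch Y values → pooled ranks: 81→4.5, 78→8, 81→4.5, 82→3, 66→12
Rank sum = 4.5 + 8 + 4.5 + 3 + 12 = 32

32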